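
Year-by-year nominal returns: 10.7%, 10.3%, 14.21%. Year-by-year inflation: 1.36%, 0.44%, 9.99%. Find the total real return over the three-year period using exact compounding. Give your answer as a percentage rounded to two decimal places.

24.54%

Compound the nominal returns: 1.1070 × 1.1030 × 1.1421 = 1.394528.
Compound inflation: 1.0136 × 1.0044 × 1.0999 = 1.119764.
Deflate: 1.394528 / 1.119764 = 1.245377.
Total real return = 1.245377 − 1 → 24.54%.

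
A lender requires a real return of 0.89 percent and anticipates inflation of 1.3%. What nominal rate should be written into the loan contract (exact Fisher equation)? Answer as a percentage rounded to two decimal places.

(1 + i) = (1 + r)(1 + π) = 1.00890 × 1.01300 = 1.0220157
i = 1.0220157 − 1, so the required nominal rate is 2.20%.

2.20%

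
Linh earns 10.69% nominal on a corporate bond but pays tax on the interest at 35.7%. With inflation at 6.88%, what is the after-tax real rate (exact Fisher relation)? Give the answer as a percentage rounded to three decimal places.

After-tax nominal return = 10.69% × (1 − 0.357) = 6.87367%.
1 + r = 1.0687367 / 1.06880 = 0.999941
After-tax real rate = 0.999941 − 1 → -0.006%.

-0.006%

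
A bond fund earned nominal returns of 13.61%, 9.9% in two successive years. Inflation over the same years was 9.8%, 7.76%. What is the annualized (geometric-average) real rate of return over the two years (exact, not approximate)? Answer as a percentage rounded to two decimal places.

2.73%

Nominal growth factor = 1.1361 × 1.0990 = 1.24857390
Price-level growth factor = 1.0980 × 1.0776 = 1.18320480
Real growth factor = 1.24857390 / 1.18320480 = 1.05524749
Annualized real rate = 1.05524749^(1/2) − 1 = 2.7252% → 2.73%.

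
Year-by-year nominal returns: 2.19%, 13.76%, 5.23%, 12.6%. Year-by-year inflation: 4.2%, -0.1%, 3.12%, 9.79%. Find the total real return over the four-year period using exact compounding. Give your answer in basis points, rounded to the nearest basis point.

1688 basis points

Nominal growth factor = 1.0219 × 1.1376 × 1.0523 × 1.1260 = 1.377450
Price-level growth factor = 1.0420 × 0.9990 × 1.0312 × 1.0979 = 1.178525
Real growth factor = 1.377450 / 1.178525 = 1.168792
Total real return = 1.168792 − 1 → 1688 basis points.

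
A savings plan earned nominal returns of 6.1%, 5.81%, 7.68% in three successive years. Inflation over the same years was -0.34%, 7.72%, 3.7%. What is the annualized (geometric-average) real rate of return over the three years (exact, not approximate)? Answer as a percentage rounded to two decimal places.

2.78%

Compound the nominal returns: 1.0610 × 1.0581 × 1.0768 = 1.20886317.
Compound inflation: 0.9966 × 1.0772 × 1.0370 = 1.11325841.
Deflate: 1.20886317 / 1.11325841 = 1.08587832.
Annualized real rate = 1.08587832^(1/3) − 1 = 2.7844% → 2.78%.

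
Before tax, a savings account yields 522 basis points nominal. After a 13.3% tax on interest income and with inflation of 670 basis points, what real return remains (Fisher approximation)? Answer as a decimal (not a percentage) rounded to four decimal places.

-0.0217

After-tax nominal return = 5.22% × (1 − 0.133) = 4.52574%.
r ≈ 4.52574% − 6.7% → -0.0217.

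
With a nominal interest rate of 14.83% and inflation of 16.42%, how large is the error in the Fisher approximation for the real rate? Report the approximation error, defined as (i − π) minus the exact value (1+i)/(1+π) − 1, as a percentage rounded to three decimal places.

Approximate: r ≈ 14.830% − 16.420% = -1.5900%
Exact: (1 + 0.1483)/(1 + 0.1642) − 1 = -1.3657%
Error = -1.5900% − (-1.3657%) = -0.2243% → -0.224%.

-0.224%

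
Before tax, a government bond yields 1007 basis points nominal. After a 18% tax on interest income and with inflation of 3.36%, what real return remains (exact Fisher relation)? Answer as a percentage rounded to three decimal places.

4.738%

After-tax nominal return = 10.07% × (1 − 0.18) = 8.2574%.
1 + r = 1.082574 / 1.03360 = 1.047382
After-tax real rate = 1.047382 − 1 → 4.738%.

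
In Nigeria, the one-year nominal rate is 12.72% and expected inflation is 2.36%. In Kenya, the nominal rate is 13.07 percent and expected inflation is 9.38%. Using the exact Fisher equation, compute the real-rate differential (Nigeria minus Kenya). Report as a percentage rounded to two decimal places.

6.75%

Nigeria: (1 + 0.1272)/(1 + 0.0236) − 1 = 10.1211%
Kenya: (1 + 0.1307)/(1 + 0.0938) − 1 = 3.3736%
Differential = 10.1211% − 3.3736% = 6.7476% → 6.75%.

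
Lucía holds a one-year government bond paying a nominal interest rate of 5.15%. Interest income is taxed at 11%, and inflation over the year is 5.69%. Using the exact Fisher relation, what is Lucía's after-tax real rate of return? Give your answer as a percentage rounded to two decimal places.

-1.05%

After-tax nominal return = 5.15% × (1 − 0.11) = 4.5835%.
1 + r = 1.045835 / 1.05690 = 0.989531
After-tax real rate = 0.989531 − 1 → -1.05%.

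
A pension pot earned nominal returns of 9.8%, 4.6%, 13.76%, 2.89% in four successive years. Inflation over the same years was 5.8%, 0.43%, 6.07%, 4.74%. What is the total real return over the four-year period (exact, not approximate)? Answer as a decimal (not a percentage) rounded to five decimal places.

Nominal growth factor = 1.0980 × 1.0460 × 1.1376 × 1.0289 = 1.344302
Price-level growth factor = 1.0580 × 1.0043 × 1.0607 × 1.0474 = 1.180468
Real growth factor = 1.344302 / 1.180468 = 1.138787
Total real return = 1.138787 − 1 → 0.13879.

0.13879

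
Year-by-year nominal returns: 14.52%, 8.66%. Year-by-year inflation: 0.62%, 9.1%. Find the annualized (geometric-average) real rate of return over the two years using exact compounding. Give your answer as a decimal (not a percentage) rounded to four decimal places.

0.0647

Nominal growth factor = 1.1452 × 1.0866 = 1.24437432
Price-level growth factor = 1.0062 × 1.0910 = 1.09776420
Real growth factor = 1.24437432 / 1.09776420 = 1.13355338
Annualized real rate = 1.13355338^(1/2) − 1 = 6.4685% → 0.0647.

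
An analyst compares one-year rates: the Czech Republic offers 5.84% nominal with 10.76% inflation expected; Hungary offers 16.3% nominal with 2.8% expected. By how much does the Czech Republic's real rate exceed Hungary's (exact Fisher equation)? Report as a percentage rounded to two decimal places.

-17.57%

The Czech Republic: (1 + 0.0584)/(1 + 0.1076) − 1 = -4.4420%
Hungary: (1 + 0.1630)/(1 + 0.0280) − 1 = 13.1323%
Differential = -4.4420% − 13.1323% = -17.5743% → -17.57%.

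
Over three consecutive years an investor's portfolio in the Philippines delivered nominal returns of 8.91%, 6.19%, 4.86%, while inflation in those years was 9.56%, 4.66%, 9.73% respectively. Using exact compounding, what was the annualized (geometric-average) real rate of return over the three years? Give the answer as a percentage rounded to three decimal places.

Compound the nominal returns: 1.0891 × 1.0619 × 1.0486 = 1.21272193.
Compound inflation: 1.0956 × 1.0466 × 1.0973 = 1.25822449.
Deflate: 1.21272193 / 1.25822449 = 0.96383590.
Annualized real rate = 0.96383590^(1/3) − 1 = -1.2203% → -1.220%.

-1.220%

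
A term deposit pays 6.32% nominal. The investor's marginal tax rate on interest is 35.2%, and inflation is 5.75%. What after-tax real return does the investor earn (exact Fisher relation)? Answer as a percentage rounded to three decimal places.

After-tax nominal return = 6.32% × (1 − 0.352) = 4.09536%.
1 + r = 1.0409536 / 1.05750 = 0.984353
After-tax real rate = 0.984353 − 1 → -1.565%.

-1.565%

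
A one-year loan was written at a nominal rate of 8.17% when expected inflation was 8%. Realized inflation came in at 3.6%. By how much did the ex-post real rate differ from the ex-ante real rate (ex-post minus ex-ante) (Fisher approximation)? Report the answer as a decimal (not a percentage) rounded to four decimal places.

0.0440

Ex-ante: 8.17% − 8% = 0.170%
Ex-post: 8.17% − 3.6% = 4.570%
Difference (ex-post − ex-ante) = 4.4000% → 0.0440.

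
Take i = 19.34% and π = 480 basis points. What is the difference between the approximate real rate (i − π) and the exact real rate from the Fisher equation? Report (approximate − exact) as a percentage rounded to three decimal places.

0.666%

Approximate: r ≈ 19.340% − 4.800% = 14.5400%
Exact: (1 + 0.1934)/(1 + 0.0480) − 1 = 13.8740%
Error = 14.5400% − 13.8740% = 0.6660% → 0.666%.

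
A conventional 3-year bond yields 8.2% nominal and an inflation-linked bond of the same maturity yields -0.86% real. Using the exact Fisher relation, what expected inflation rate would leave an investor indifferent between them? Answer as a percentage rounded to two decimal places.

(1 + π) = (1 + i)/(1 + r) = 1.08200 / 0.99140 = 1.091386
Break-even inflation = 1.091386 − 1 → 9.14%.

9.14%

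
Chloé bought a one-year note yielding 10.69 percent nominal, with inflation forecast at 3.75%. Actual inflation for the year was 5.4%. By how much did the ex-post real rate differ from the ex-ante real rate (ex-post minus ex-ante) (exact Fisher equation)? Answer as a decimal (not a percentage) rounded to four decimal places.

-0.0167

Ex-ante: (1 + 0.1069)/(1 + 0.0375) − 1 = 6.6892%
Ex-post: (1 + 0.1069)/(1 + 0.0540) − 1 = 5.0190%
Difference (ex-post − ex-ante) = -1.6702% → -0.0167.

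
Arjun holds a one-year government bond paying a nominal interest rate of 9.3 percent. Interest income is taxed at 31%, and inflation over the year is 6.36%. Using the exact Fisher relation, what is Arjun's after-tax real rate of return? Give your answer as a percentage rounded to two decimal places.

0.05%

After-tax nominal return = 9.3% × (1 − 0.31) = 6.4170%.
1 + r = 1.06417 / 1.06360 = 1.000536
After-tax real rate = 1.000536 − 1 → 0.05%.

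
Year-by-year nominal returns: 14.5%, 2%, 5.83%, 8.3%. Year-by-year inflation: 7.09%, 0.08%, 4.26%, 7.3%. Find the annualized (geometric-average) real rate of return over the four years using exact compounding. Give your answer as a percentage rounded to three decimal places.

2.792%

Nominal growth factor = 1.1450 × 1.0200 × 1.0583 × 1.0830 = 1.338575621
Price-level growth factor = 1.0709 × 1.0008 × 1.0426 × 1.0730 = 1.198984746
Real growth factor = 1.338575621 / 1.198984746 = 1.116424230
Annualized real rate = 1.116424230^(1/4) − 1 = 2.79153% → 2.792%.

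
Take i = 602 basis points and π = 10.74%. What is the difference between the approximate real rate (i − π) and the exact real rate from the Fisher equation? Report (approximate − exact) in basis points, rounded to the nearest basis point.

Approximate: r ≈ 6.020% − 10.740% = -4.7200%
Exact: (1 + 0.0602)/(1 + 0.1074) − 1 = -4.2622%
Error = -4.7200% − (-4.2622%) = -0.4578% → -46 basis points.

-46 basis points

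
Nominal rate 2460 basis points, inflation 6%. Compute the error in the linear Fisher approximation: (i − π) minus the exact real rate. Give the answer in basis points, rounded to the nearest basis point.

105 basis points

Approximate: r ≈ 24.600% − 6.000% = 18.6000%
Exact: (1 + 0.2460)/(1 + 0.0600) − 1 = 17.5472%
Error = 18.6000% − 17.5472% = 1.0528% → 105 basis points.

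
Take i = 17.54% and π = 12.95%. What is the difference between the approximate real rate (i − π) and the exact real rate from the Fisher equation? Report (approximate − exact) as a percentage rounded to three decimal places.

0.526%

Approximate: r ≈ 17.540% − 12.950% = 4.5900%
Exact: (1 + 0.1754)/(1 + 0.1295) − 1 = 4.0637%
Error = 4.5900% − 4.0637% = 0.5263% → 0.526%.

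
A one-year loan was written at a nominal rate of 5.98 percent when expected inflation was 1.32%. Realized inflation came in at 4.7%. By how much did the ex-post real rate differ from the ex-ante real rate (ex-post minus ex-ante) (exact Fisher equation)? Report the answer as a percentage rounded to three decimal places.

Ex-ante: (1 + 0.0598)/(1 + 0.0132) − 1 = 4.5993%
Ex-post: (1 + 0.0598)/(1 + 0.0470) − 1 = 1.2225%
Difference (ex-post − ex-ante) = -3.3767% → -3.377%.

-3.377%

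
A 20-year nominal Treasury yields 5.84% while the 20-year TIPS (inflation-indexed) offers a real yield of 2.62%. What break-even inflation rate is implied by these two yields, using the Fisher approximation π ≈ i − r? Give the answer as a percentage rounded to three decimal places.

3.220%

π ≈ i − r = 5.84% − 2.62% → 3.220%.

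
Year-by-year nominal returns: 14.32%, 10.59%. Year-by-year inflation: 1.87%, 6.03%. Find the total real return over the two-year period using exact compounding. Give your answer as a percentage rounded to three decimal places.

17.048%

Nominal growth factor = 1.1432 × 1.1059 = 1.264265
Price-level growth factor = 1.0187 × 1.0603 = 1.080128
Real growth factor = 1.264265 / 1.080128 = 1.170477
Total real return = 1.170477 − 1 → 17.048%.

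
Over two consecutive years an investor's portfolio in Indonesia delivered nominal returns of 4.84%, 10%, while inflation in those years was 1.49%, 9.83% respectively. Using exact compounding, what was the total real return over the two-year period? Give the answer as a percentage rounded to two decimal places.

3.46%

Nominal growth factor = 1.0484 × 1.1000 = 1.153240
Price-level growth factor = 1.0149 × 1.0983 = 1.114665
Real growth factor = 1.153240 / 1.114665 = 1.034607
Total real return = 1.034607 − 1 → 3.46%.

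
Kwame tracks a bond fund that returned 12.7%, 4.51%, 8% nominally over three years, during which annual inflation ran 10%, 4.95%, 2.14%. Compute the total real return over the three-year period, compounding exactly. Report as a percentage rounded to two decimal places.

Compound the nominal returns: 1.1270 × 1.0451 × 1.0800 = 1.272054.
Compound inflation: 1.1000 × 1.0495 × 1.0214 = 1.179155.
Deflate: 1.272054 / 1.179155 = 1.078784.
Total real return = 1.078784 − 1 → 7.88%.

7.88%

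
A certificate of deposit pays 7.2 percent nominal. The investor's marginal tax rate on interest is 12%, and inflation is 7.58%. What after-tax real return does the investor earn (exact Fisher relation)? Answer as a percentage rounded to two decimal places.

After-tax nominal return = 7.2% × (1 − 0.12) = 6.3360%.
1 + r = 1.06336 / 1.07580 = 0.988437
After-tax real rate = 0.988437 − 1 → -1.16%.

-1.16%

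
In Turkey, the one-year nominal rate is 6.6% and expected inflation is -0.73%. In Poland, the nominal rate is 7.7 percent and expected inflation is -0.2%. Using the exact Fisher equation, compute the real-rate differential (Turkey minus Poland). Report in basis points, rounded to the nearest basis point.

Turkey: (1 + 0.0660)/(1 − 0.0073) − 1 = 7.3839%
Poland: (1 + 0.0770)/(1 − 0.0020) − 1 = 7.9158%
Differential = 7.3839% − 7.9158% = -0.5319% → -53 basis points.

-53 basis points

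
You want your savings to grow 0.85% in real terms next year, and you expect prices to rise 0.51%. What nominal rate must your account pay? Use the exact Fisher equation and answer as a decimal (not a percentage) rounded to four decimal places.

(1 + i) = (1 + r)(1 + π) = 1.00850 × 1.00510 = 1.01364335
i = 1.01364335 − 1, so the required nominal rate is 0.0136.

0.0136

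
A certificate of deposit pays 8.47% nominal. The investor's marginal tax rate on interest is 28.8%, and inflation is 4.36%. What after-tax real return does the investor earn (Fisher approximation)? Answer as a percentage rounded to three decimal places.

1.671%

After-tax nominal return = 8.47% × (1 − 0.288) = 6.03064%.
r ≈ 6.03064% − 4.36% → 1.671%.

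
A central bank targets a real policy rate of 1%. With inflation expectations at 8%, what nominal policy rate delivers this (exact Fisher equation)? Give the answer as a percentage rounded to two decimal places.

(1 + i) = (1 + r)(1 + π) = 1.01000 × 1.08000 = 1.09080
i = 1.09080 − 1, so the required nominal rate is 9.08%.

9.08%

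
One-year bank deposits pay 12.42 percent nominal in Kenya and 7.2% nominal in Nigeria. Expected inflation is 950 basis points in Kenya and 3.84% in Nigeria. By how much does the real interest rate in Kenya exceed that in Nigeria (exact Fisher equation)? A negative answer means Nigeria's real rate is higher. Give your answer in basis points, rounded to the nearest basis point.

-57 basis points

Kenya: (1 + 0.1242)/(1 + 0.0950) − 1 = 2.6667%
Nigeria: (1 + 0.0720)/(1 + 0.0384) − 1 = 3.2357%
Differential = 2.6667% − 3.2357% = -0.5691% → -57 basis points.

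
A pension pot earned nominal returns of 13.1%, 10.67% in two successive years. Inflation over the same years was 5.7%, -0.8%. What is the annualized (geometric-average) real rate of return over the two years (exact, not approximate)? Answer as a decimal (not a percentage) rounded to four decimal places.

Compound the nominal returns: 1.1310 × 1.1067 = 1.25167770.
Compound inflation: 1.0570 × 0.9920 = 1.04854400.
Deflate: 1.25167770 / 1.04854400 = 1.19372930.
Annualized real rate = 1.19372930^(1/2) − 1 = 9.2579% → 0.0926.

0.0926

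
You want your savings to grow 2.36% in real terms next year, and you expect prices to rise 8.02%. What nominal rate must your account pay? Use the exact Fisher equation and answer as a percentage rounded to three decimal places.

10.569%

(1 + i) = (1 + r)(1 + π) = 1.02360 × 1.08020 = 1.10569272
i = 1.10569272 − 1, so the required nominal rate is 10.569%.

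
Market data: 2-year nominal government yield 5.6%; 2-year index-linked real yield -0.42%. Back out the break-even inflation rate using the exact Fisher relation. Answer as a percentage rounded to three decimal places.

(1 + π) = (1 + i)/(1 + r) = 1.05600 / 0.99580 = 1.060454
Break-even inflation = 1.060454 − 1 → 6.045%.

6.045%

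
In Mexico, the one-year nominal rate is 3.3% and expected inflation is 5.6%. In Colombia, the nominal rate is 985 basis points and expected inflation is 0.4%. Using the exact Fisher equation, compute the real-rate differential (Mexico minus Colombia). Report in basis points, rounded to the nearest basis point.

-1159 basis points

Mexico: (1 + 0.0330)/(1 + 0.0560) − 1 = -2.1780%
Colombia: (1 + 0.0985)/(1 + 0.0040) − 1 = 9.4124%
Differential = -2.1780% − 9.4124% = -11.5904% → -1159 basis points.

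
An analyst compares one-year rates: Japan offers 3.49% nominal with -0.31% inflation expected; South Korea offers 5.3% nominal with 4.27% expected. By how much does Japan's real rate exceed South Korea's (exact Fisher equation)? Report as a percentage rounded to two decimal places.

Japan: (1 + 0.0349)/(1 − 0.0031) − 1 = 3.8118%
South Korea: (1 + 0.0530)/(1 + 0.0427) − 1 = 0.9878%
Differential = 3.8118% − 0.9878% = 2.8240% → 2.82%.

2.82%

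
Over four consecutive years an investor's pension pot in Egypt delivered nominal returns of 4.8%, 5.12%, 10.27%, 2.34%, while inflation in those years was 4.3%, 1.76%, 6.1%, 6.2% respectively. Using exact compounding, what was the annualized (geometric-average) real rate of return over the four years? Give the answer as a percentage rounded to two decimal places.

0.97%

Compound the nominal returns: 1.0480 × 1.0512 × 1.1027 × 1.0234 = 1.24322410.
Compound inflation: 1.0430 × 1.0176 × 1.0610 × 1.0620 = 1.19591774.
Deflate: 1.24322410 / 1.19591774 = 1.03955654.
Annualized real rate = 1.03955654^(1/4) − 1 = 0.9746% → 0.97%.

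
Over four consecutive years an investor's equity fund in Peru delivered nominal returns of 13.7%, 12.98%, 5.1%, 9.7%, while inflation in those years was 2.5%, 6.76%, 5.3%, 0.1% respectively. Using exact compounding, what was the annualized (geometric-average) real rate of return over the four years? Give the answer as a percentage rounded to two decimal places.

Nominal growth factor = 1.1370 × 1.1298 × 1.0510 × 1.0970 = 1.48105565
Price-level growth factor = 1.0250 × 1.0676 × 1.0530 × 1.0010 = 1.15343966
Real growth factor = 1.48105565 / 1.15343966 = 1.28403393
Annualized real rate = 1.28403393^(1/4) − 1 = 6.4496% → 6.45%.

6.45%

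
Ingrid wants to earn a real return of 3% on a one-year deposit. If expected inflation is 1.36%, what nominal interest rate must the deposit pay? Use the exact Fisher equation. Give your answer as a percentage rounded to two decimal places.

4.40%

(1 + i) = (1 + r)(1 + π) = 1.03000 × 1.01360 = 1.044008
i = 1.044008 − 1, so the required nominal rate is 4.40%.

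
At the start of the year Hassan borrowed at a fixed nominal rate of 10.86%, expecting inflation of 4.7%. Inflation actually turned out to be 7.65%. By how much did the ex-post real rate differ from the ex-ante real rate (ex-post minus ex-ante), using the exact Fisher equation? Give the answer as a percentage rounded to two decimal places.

Ex-ante: (1 + 0.1086)/(1 + 0.0470) − 1 = 5.8835%
Ex-post: (1 + 0.1086)/(1 + 0.0765) − 1 = 2.9819%
Difference (ex-post − ex-ante) = -2.9016% → -2.90%.

-2.90%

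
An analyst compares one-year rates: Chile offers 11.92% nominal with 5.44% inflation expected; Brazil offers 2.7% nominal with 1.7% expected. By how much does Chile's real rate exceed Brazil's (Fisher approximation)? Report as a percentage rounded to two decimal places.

5.48%

Chile: 11.92% − 5.44% = 6.480%
Brazil: 2.7% − 1.7% = 1.000%
Differential = 5.480% → 5.48%.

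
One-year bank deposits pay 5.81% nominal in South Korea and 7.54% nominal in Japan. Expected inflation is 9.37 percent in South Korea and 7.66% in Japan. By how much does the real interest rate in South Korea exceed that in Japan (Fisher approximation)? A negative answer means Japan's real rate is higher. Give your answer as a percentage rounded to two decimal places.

South Korea: 5.81% − 9.37% = -3.560%
Japan: 7.54% − 7.66% = -0.120%
Differential = -3.440% → -3.44%.

-3.44%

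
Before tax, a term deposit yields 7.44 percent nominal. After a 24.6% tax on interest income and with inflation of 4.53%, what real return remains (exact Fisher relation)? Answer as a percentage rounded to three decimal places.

1.033%

After-tax nominal return = 7.44% × (1 − 0.246) = 5.60976%.
1 + r = 1.0560976 / 1.04530 = 1.010330
After-tax real rate = 1.010330 − 1 → 1.033%.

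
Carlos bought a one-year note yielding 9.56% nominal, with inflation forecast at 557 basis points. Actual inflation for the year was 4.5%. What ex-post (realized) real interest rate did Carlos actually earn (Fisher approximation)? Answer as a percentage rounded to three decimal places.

Ex-post: 9.56% − 4.5% = 5.060%
So the realized real rate is 5.060%.

5.060%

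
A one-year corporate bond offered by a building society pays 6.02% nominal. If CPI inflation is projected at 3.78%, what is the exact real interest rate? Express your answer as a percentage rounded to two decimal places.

2.16%

By the Fisher identity, 1 + r = (1 + i)/(1 + π).
1 + r = 1.06020 / 1.03780 = 1.021584
r = 1.021584 − 1 = 2.1584%, i.e. 2.16%.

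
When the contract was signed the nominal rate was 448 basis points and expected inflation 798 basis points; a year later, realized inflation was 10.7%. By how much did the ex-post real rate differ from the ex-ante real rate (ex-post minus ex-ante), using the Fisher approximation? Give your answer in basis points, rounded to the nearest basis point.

-272 basis points

Ex-ante: 4.48% − 7.98% = -3.500%
Ex-post: 4.48% − 10.7% = -6.220%
Difference (ex-post − ex-ante) = -2.7200% → -272 basis points.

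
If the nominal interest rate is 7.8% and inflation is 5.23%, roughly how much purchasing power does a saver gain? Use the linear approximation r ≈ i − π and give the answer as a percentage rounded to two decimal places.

2.57%

r ≈ i − π = 7.8% − 5.23% = 2.57%.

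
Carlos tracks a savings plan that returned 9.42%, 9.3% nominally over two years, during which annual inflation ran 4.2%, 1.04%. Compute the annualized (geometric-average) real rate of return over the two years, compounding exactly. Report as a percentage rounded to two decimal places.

Nominal growth factor = 1.0942 × 1.0930 = 1.19596060
Price-level growth factor = 1.0420 × 1.0104 = 1.05283680
Real growth factor = 1.19596060 / 1.05283680 = 1.13594111
Annualized real rate = 1.13594111^(1/2) − 1 = 6.5805% → 6.58%.

6.58%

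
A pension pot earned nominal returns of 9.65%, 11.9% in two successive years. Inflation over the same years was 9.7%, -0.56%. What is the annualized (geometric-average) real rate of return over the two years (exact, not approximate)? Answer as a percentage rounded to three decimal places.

Nominal growth factor = 1.0965 × 1.1190 = 1.22698350
Price-level growth factor = 1.0970 × 0.9944 = 1.09085680
Real growth factor = 1.22698350 / 1.09085680 = 1.12478879
Annualized real rate = 1.12478879^(1/2) − 1 = 6.0561% → 6.056%.

6.056%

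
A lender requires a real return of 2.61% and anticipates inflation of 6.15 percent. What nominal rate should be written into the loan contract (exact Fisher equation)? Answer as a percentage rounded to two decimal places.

(1 + i) = (1 + r)(1 + π) = 1.02610 × 1.06150 = 1.08920515
i = 1.08920515 − 1, so the required nominal rate is 8.92%.

8.92%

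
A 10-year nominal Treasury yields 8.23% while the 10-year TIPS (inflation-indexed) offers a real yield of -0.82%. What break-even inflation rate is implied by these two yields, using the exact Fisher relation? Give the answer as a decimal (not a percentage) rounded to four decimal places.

(1 + π) = (1 + i)/(1 + r) = 1.08230 / 0.99180 = 1.091248
Break-even inflation = 1.091248 − 1 → 0.0912.

0.0912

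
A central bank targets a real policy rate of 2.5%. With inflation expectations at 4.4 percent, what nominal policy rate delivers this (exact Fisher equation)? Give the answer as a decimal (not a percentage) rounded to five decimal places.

0.07010

(1 + i) = (1 + r)(1 + π) = 1.02500 × 1.04400 = 1.07010
i = 1.07010 − 1, so the required nominal rate is 0.07010.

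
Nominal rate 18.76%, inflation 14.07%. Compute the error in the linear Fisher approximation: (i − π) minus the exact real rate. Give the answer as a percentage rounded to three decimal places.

0.578%

Approximate: r ≈ 18.760% − 14.070% = 4.6900%
Exact: (1 + 0.1876)/(1 + 0.1407) − 1 = 4.11151%
Error = 4.6900% − 4.11151% = 0.57849% → 0.578%.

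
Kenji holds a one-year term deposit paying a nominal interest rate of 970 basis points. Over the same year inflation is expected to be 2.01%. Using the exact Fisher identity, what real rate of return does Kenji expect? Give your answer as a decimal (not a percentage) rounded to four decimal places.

0.0754

1 + r = 1.09700 / 1.02010 = 1.075385
r = 1.075385 − 1 = 7.5385%, i.e. 0.0754.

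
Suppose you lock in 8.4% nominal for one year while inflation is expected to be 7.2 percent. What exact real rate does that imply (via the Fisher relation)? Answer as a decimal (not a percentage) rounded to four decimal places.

0.0112

By the Fisher relation, 1 + r = (1 + i)/(1 + π).
1 + r = 1.08400 / 1.07200 = 1.011194
r = 1.011194 − 1 = 1.1194%, i.e. 0.0112.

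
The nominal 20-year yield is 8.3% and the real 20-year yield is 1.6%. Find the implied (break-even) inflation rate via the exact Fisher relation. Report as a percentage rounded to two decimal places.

6.59%

(1 + π) = (1 + i)/(1 + r) = 1.08300 / 1.01600 = 1.065945
Break-even inflation = 1.065945 − 1 → 6.59%.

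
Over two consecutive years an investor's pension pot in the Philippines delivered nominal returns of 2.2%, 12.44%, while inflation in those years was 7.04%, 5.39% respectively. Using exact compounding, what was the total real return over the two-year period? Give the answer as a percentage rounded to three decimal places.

1.865%

Compound the nominal returns: 1.0220 × 1.1244 = 1.149137.
Compound inflation: 1.0704 × 1.0539 = 1.128095.
Deflate: 1.149137 / 1.128095 = 1.018653.
Total real return = 1.018653 − 1 → 1.865%.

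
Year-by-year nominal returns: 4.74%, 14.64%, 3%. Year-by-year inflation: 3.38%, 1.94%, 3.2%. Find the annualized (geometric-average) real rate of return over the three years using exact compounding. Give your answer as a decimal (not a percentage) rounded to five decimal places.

Nominal growth factor = 1.0474 × 1.1464 × 1.0300 = 1.23676154
Price-level growth factor = 1.0338 × 1.0194 × 1.0320 = 1.08757910
Real growth factor = 1.23676154 / 1.08757910 = 1.13716928
Annualized real rate = 1.13716928^(1/3) − 1 = 4.3779% → 0.04378.

0.04378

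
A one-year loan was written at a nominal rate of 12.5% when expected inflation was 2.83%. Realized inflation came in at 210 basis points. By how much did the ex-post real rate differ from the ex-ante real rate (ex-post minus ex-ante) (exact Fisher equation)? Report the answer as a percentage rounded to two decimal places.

Ex-ante: (1 + 0.1250)/(1 + 0.0283) − 1 = 9.4039%
Ex-post: (1 + 0.1250)/(1 + 0.0210) − 1 = 10.1861%
Difference (ex-post − ex-ante) = 0.7822% → 0.78%.

0.78%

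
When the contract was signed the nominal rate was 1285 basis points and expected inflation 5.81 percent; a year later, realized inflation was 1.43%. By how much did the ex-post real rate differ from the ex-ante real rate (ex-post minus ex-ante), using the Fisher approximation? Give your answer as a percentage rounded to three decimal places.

4.380%

Ex-ante: 12.85% − 5.81% = 7.040%
Ex-post: 12.85% − 1.43% = 11.420%
Difference (ex-post − ex-ante) = 4.3800% → 4.380%.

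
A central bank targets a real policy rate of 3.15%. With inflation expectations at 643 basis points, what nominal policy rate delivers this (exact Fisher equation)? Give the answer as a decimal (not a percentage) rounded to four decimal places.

0.0978

(1 + i) = (1 + r)(1 + π) = 1.03150 × 1.06430 = 1.09782545
i = 1.09782545 − 1, so the required nominal rate is 0.0978.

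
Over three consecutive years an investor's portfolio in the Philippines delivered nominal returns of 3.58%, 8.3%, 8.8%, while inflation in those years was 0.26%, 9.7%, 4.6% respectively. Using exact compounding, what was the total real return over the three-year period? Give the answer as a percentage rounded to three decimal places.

Compound the nominal returns: 1.0358 × 1.0830 × 1.0880 = 1.220487.
Compound inflation: 1.0026 × 1.0970 × 1.0460 = 1.150445.
Deflate: 1.220487 / 1.150445 = 1.060882.
Total real return = 1.060882 − 1 → 6.088%.

6.088%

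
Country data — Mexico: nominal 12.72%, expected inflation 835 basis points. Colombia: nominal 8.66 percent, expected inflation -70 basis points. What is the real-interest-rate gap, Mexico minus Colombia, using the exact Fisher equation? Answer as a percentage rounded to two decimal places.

-5.39%

Mexico: (1 + 0.1272)/(1 + 0.0835) − 1 = 4.0332%
Colombia: (1 + 0.0866)/(1 − 0.0070) − 1 = 9.4260%
Differential = 4.0332% − 9.4260% = -5.3928% → -5.39%.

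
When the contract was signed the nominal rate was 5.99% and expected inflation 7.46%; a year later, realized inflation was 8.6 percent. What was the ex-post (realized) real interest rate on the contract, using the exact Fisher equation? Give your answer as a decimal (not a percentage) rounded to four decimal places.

-0.0240

Ex-post: (1 + 0.0599)/(1 + 0.0860) − 1 = -2.4033%
So the realized real rate is -0.0240.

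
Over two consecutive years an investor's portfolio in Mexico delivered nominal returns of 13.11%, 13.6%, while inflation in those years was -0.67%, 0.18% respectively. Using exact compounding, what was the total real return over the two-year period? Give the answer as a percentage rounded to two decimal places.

Nominal growth factor = 1.1311 × 1.1360 = 1.284930
Price-level growth factor = 0.9933 × 1.0018 = 0.995088
Real growth factor = 1.284930 / 0.995088 = 1.291272
Total real return = 1.291272 − 1 → 29.13%.

29.13%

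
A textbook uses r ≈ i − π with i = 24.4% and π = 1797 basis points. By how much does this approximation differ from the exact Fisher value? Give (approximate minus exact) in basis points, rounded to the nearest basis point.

98 basis points

Approximate: r ≈ 24.400% − 17.970% = 6.4300%
Exact: (1 + 0.2440)/(1 + 0.1797) − 1 = 5.4505%
Error = 6.4300% − 5.4505% = 0.9795% → 98 basis points.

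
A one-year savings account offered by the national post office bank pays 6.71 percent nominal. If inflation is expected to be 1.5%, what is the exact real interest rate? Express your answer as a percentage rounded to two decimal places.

5.13%

1 + r = 1.06710 / 1.01500 = 1.051330
r = 1.051330 − 1 = 5.1330%, i.e. 5.13%.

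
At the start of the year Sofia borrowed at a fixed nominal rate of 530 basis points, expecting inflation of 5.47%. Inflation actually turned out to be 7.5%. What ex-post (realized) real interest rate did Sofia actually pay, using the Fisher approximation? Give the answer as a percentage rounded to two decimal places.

Ex-post: 5.3% − 7.5% = -2.200%
So the realized real rate is -2.20%.

-2.20%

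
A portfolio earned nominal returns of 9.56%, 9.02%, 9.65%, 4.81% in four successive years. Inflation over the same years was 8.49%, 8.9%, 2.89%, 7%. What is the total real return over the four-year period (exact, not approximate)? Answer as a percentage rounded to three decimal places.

5.535%

Compound the nominal returns: 1.0956 × 1.0902 × 1.0965 × 1.0481 = 1.372681.
Compound inflation: 1.0849 × 1.0890 × 1.0289 × 1.0700 = 1.300692.
Deflate: 1.372681 / 1.300692 = 1.055346.
Total real return = 1.055346 − 1 → 5.535%.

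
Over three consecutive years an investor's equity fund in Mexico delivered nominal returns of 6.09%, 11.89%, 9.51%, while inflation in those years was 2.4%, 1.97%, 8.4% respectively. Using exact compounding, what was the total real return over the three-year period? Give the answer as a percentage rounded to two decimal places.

Nominal growth factor = 1.0609 × 1.1189 × 1.0951 = 1.299929
Price-level growth factor = 1.0240 × 1.0197 × 1.0840 = 1.131883
Real growth factor = 1.299929 / 1.131883 = 1.148465
Total real return = 1.148465 − 1 → 14.85%.

14.85%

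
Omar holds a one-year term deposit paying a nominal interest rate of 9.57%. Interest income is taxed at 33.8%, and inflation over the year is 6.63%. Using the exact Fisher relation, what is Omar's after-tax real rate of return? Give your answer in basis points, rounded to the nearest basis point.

After-tax nominal return = 9.57% × (1 − 0.338) = 6.33534%.
1 + r = 1.0633534 / 1.06630 = 0.997237
After-tax real rate = 0.997237 − 1 → -28 basis points.

-28 basis points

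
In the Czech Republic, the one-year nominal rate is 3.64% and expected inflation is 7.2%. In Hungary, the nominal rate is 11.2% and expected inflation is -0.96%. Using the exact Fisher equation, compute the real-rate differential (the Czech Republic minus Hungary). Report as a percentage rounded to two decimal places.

The Czech Republic: (1 + 0.0364)/(1 + 0.0720) − 1 = -3.3209%
Hungary: (1 + 0.1120)/(1 − 0.0096) − 1 = 12.2779%
Differential = -3.3209% − 12.2779% = -15.5988% → -15.60%.

-15.60%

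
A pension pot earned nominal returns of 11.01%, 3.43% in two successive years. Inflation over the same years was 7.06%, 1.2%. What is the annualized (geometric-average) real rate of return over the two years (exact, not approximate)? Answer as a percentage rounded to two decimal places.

2.94%

Nominal growth factor = 1.1101 × 1.0343 = 1.14817643
Price-level growth factor = 1.0706 × 1.0120 = 1.08344720
Real growth factor = 1.14817643 / 1.08344720 = 1.05974378
Annualized real rate = 1.05974378^(1/2) − 1 = 2.9439% → 2.94%.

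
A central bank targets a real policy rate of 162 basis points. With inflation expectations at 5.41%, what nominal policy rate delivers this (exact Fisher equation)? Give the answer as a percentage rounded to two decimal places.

(1 + i) = (1 + r)(1 + π) = 1.01620 × 1.05410 = 1.07117642
i = 1.07117642 − 1, so the required nominal rate is 7.12%.

7.12%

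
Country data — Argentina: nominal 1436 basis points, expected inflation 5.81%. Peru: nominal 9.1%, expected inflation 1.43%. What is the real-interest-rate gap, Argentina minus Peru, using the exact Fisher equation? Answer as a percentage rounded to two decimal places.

Argentina: (1 + 0.1436)/(1 + 0.0581) − 1 = 8.0805%
Peru: (1 + 0.0910)/(1 + 0.0143) − 1 = 7.5619%
Differential = 8.0805% − 7.5619% = 0.5187% → 0.52%.

0.52%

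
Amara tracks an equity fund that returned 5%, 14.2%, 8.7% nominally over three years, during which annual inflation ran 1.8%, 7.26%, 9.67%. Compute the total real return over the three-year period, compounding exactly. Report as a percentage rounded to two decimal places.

8.85%

Compound the nominal returns: 1.0500 × 1.1420 × 1.0870 = 1.303422.
Compound inflation: 1.0180 × 1.0726 × 1.0967 = 1.197494.
Deflate: 1.303422 / 1.197494 = 1.088458.
Total real return = 1.088458 − 1 → 8.85%.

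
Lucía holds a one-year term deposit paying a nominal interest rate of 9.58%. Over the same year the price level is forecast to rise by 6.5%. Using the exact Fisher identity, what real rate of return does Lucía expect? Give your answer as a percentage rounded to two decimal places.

By the Fisher identity, 1 + r = (1 + i)/(1 + π).
1 + r = 1.09580 / 1.06500 = 1.028920
r = 1.028920 − 1 = 2.8920%, i.e. 2.89%.

2.89%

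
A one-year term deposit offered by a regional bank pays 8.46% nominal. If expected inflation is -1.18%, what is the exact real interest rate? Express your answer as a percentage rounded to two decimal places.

1 + r = 1.08460 / 0.98820 = 1.097551
r = 1.097551 − 1 = 9.7551%, i.e. 9.76%.

9.76%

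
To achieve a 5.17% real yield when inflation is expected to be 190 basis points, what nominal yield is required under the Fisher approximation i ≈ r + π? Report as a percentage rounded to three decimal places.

i ≈ r + π = 5.17% + 1.9% = 7.070%.

7.070%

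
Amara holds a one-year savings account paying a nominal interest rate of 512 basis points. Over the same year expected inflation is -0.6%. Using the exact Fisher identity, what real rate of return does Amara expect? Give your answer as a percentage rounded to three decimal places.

5.755%

By the Fisher identity, 1 + r = (1 + i)/(1 + π).
1 + r = 1.05120 / 0.99400 = 1.0575453
r = 1.0575453 − 1 = 5.75453%, i.e. 5.755%.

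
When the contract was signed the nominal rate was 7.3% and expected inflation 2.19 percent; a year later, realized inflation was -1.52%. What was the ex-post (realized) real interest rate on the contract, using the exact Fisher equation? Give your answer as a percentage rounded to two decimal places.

Ex-post: (1 + 0.0730)/(1 − 0.0152) − 1 = 8.9561%
So the realized real rate is 8.96%.

8.96%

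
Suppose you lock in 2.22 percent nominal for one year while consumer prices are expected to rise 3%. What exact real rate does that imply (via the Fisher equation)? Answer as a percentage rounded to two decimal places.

-0.76%

1 + r = 1.02220 / 1.03000 = 0.992427
r = 0.992427 − 1 = -0.7573%, i.e. -0.76%.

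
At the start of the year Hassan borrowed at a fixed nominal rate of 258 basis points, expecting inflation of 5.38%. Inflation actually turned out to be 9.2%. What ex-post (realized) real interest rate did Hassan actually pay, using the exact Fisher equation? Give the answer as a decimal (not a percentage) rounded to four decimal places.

-0.0606

Ex-post: (1 + 0.0258)/(1 + 0.0920) − 1 = -6.0623%
So the realized real rate is -0.0606.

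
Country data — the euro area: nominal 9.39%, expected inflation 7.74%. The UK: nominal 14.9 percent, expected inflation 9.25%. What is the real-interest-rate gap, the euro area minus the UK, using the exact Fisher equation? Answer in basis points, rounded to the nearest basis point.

-364 basis points

The euro area: (1 + 0.0939)/(1 + 0.0774) − 1 = 1.5315%
The UK: (1 + 0.1490)/(1 + 0.0925) − 1 = 5.1716%
Differential = 1.5315% − 5.1716% = -3.6402% → -364 basis points.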